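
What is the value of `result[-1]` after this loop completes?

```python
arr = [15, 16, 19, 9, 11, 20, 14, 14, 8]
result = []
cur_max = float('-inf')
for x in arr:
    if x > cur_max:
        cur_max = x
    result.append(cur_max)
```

Running max ends at 20
`result` takes the values: [] → [15] → [15, 16] → [15, 16, 19] → [15, 16, 19, 19] → [15, 16, 19, 19, 19] → [15, 16, 19, 19, 19, 20] → [15, 16, 19, 19, 19, 20, 20] → [15, 16, 19, 19, 19, 20, 20, 20] → [15, 16, 19, 19, 19, 20, 20, 20, 20]
So `result[-1]` = 20

Answer: 20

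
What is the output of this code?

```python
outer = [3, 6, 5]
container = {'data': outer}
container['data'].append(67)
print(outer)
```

Key concept: dict holds reference to list.
Step by step:
`outer = [3, 6, 5]` → outer = [3, 6, 5]
`container = {'data': outer}` → container = {'data': [3, 6, 5]}
`container['data'].append(67)` → outer = [3, 6, 5, 67]; container = {'data': [3, 6, 5, 67]}
`print(outer)` → prints [3, 6, 5, 67]

Answer: [3, 6, 5, 67]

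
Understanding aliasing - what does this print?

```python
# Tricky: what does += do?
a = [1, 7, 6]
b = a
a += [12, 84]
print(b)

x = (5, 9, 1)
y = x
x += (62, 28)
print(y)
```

Key concept: += behavior differs for mutable vs immutable.
Step by step:
`a = [1, 7, 6]` → a = [1, 7, 6]
`b = a` → b = [1, 7, 6] (same object as a)
`a += [12, 84]` → a = [1, 7, 6, 12, 84] (same object as b); b = [1, 7, 6, 12, 84] (same object as a)
`print(b)` → prints [1, 7, 6, 12, 84]
`x = (5, 9, 1)` → x = (5, 9, 1)
`y = x` → y = (5, 9, 1)
`x += (62, 28)` → x = (5, 9, 1, 62, 28)
`print(y)` → prints (5, 9, 1)

Answer:
[1, 7, 6, 12, 84]
(5, 9, 1)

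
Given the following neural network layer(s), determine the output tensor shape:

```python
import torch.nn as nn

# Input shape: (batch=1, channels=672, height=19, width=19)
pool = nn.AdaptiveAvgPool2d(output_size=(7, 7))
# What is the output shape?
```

Input: (1, 672, 19, 19) -> Output: (1, 672, 7, 7)

Answer: (1, 672, 7, 7)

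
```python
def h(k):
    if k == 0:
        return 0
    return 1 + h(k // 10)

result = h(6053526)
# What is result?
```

Count of digits of 6053526: 7

Answer: 7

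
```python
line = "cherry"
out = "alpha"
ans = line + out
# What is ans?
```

Trace:
`line = "cherry"` → line = 'cherry'
`out = "alpha"` → out = 'alpha'
`ans = line + out` → ans = 'cherryalpha'
So ans = 'cherryalpha'

Answer: 'cherryalpha'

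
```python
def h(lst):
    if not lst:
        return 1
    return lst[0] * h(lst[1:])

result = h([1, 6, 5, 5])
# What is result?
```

Product over [1, 6, 5, 5] = 1 * 6 * 5 * 5 = 150

Answer: 150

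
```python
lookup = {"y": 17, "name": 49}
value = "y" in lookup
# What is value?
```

Trace:
`lookup = {"y": 17, "name": 49}` → lookup = {'y': 17, 'name': 49}
`value = "y" in lookup` → value = True
So value = True

Answer: True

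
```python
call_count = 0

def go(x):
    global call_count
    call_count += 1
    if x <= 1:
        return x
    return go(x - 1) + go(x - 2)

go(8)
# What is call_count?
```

Calls(x) = 1 + Calls(x-1) + Calls(x-2); Calls(0)=Calls(1)=1. For x=8 this gives 67.

Answer: 67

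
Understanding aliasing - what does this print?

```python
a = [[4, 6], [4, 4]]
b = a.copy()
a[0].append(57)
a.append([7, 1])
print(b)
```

Key concept: shallow copy with nested lists.
Step by step:
`a = [[4, 6], [4, 4]]` → a = [[4, 6], [4, 4]]
`b = a.copy()` → b = [[4, 6], [4, 4]]
`a[0].append(57)` → a = [[4, 6, 57], [4, 4]]; b = [[4, 6, 57], [4, 4]]
`a.append([7, 1])` → a = [[4, 6, 57], [4, 4], [7, 1]]
`print(b)` → prints [[4, 6, 57], [4, 4]]

Answer: [[4, 6, 57], [4, 4]]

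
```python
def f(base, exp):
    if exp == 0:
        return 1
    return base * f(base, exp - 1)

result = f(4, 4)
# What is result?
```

f(4, 4) = 4 * 4 * 4 * 4 = 256

Answer: 256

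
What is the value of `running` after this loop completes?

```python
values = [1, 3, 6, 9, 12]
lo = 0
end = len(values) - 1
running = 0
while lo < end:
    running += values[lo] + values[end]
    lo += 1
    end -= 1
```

Sum of pairs from ends
`running` takes the values: 0 → 13 → 25

Answer: 25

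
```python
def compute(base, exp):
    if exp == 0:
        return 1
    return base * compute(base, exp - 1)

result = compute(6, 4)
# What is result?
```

compute(6, 4) = 6 * 6 * 6 * 6 = 1296

Answer: 1296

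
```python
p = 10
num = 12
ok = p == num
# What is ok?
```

Trace:
`p = 10` → p = 10
`num = 12` → num = 12
`ok = p == num` → ok = False
So ok = False

Answer: False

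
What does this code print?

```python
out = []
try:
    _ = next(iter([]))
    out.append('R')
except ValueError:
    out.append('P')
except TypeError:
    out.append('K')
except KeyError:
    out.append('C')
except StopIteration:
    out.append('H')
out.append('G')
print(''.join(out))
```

Execution trace: 'H' (except StopIteration) → 'G' (after the try/except). Output: HG

Answer: HG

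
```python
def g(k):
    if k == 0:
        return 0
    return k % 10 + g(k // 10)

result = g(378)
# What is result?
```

Sum of digits of 378: 8 + 7 + 3 = 18

Answer: 18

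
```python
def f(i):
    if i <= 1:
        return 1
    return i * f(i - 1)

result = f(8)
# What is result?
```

f(8) = 8 * 7 * 6 * 5 * 4 * 3 * 2 * 1 = 40320

Answer: 40320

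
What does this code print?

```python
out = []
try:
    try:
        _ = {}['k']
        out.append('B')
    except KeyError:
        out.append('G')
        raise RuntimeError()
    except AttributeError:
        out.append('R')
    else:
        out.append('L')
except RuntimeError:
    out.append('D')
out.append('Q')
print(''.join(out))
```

Execution trace: 'G' (inner except KeyError) → 'D' (outer except RuntimeError) → 'Q' (after the try/except). Output: GDQ

Answer: GDQ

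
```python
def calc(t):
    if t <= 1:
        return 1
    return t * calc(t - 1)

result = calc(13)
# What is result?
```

calc(13) = 13 * 12 * 11 * 10 * 9 * 8 * 7 * 6 * 5 * 4 * 3 * 2 * 1 = 6227020800

Answer: 6227020800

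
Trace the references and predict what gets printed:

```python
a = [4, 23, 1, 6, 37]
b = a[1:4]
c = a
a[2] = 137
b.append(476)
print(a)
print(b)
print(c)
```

Key concept: slice vs alias.
Step by step:
`a = [4, 23, 1, 6, 37]` → a = [4, 23, 1, 6, 37]
`b = a[1:4]` → b = [23, 1, 6]
`c = a` → c = [4, 23, 1, 6, 37] (same object as a)
`a[2] = 137` → a = [4, 23, 137, 6, 37] (same object as c); c = [4, 23, 137, 6, 37] (same object as a)
`b.append(476)` → b = [23, 1, 6, 476]
`print(a)` → prints [4, 23, 137, 6, 37]
`print(b)` → prints [23, 1, 6, 476]
`print(c)` → prints [4, 23, 137, 6, 37]

Answer:
[4, 23, 137, 6, 37]
[23, 1, 6, 476]
[4, 23, 137, 6, 37]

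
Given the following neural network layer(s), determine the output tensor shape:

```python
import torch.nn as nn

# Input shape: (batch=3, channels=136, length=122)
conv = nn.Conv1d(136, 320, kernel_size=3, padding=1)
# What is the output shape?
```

Input: (3, 136, 122) -> Output: (3, 320, 122)

Answer: (3, 320, 122)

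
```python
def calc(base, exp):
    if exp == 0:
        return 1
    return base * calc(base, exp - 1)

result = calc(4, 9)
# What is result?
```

calc(4, 9) = 4 * 4 * 4 * 4 * 4 * 4 * 4 * 4 * 4 = 262144

Answer: 262144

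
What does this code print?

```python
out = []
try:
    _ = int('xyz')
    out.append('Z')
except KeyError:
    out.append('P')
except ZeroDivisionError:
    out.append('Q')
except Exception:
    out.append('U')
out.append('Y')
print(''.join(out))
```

Execution trace: 'U' (except Exception) → 'Y' (after the try/except). Output: UY

Answer: UY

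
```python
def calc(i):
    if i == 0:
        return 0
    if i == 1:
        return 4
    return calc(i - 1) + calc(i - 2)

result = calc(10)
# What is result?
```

Build up from base cases: calc(0)=0, calc(1)=4, calc(2)=4, calc(3)=8, calc(4)=12, calc(5)=20, calc(6)=32, ..., calc(10)=220

Answer: 220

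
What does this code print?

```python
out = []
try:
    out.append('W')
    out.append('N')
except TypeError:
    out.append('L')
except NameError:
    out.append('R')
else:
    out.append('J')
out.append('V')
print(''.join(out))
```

Execution trace: 'W' (try body) → 'N' (try body, no exception) → 'J' (else) → 'V' (after the try/except). Output: WNJV

Answer: WNJV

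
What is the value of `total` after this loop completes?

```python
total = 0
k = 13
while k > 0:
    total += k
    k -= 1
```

Sum 13 down to 1
`total` takes the values: 0 → 13 → 25 → 36 → 46 → 55 → 63 → 70 → 76 → 81 → 85 → 88 → 90 → 91

Answer: 91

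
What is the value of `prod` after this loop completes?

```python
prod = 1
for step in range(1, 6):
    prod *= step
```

5! = 120
`prod` takes the values: 1 → 2 → 6 → 24 → 120

Answer: 120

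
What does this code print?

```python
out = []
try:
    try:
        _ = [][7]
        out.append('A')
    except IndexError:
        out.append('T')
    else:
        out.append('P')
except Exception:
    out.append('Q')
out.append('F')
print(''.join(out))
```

Execution trace: 'T' (inner except IndexError) → 'F' (after the try/except). Output: TF

Answer: TF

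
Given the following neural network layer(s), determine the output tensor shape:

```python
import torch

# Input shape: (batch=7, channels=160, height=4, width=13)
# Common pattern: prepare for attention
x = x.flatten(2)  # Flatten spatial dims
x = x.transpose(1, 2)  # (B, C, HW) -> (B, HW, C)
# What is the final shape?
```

Input: (7, 160, 4, 13) -> after flatten(2): (7, 160, 52) -> Output: (7, 52, 160)

Answer: (7, 52, 160)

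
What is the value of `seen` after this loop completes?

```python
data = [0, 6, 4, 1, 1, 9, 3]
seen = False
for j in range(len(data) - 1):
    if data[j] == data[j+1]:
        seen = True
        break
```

Check consecutive duplicates in [0, 6, 4, 1, 1, 9, 3]
`seen` takes the values: False → True

Answer: True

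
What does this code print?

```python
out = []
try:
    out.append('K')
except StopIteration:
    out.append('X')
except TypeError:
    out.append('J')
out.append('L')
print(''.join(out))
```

Execution trace: 'K' (try body, no exception) → 'L' (after the try/except). Output: KL

Answer: KL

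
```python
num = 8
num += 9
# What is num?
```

Trace:
`num = 8` → num = 8
`num += 9` → num = 17
So num = 17

Answer: 17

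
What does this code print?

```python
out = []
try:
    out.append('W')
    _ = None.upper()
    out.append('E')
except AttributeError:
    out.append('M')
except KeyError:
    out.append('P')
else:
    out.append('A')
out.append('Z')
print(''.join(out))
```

Execution trace: 'W' (try body) → 'M' (except AttributeError) → 'Z' (after the try/except). Output: WMZ

Answer: WMZ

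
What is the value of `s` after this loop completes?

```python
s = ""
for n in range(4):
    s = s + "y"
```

Repeat 'y' 4 times
`s` takes the values: "" → "y" → "yy" → "yyy" → "yyyy"

Answer: "yyyy"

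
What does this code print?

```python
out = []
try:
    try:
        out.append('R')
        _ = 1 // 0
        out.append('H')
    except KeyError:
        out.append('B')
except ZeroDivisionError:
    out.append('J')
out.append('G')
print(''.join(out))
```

Execution trace: 'R' (inner try body) → 'J' (outer except ZeroDivisionError) → 'G' (after the try/except). Output: RJG

Answer: RJG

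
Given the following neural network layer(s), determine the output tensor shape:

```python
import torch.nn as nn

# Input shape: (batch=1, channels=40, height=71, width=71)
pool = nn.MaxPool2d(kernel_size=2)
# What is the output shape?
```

Input: (1, 40, 71, 71) -> Output: (1, 40, 35, 35)

Answer: (1, 40, 35, 35)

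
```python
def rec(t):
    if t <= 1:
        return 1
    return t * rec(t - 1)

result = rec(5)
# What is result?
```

rec(5) = 5 * 4 * 3 * 2 * 1 = 120

Answer: 120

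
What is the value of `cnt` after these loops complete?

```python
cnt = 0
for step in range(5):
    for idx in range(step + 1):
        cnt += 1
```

Triangle: 1 + 2 + ... + 5
`cnt` takes the values: 0 → 1 → 2 → 3 → 4 → 5 → 6 → 7 → 8 → 9 → 10 → 11 → 12 → 13 → 14 → 15

Answer: 15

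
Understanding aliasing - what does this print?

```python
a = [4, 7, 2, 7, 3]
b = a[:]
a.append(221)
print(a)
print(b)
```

Key concept: slice [:] creates copy.
Step by step:
`a = [4, 7, 2, 7, 3]` → a = [4, 7, 2, 7, 3]
`b = a[:]` → b = [4, 7, 2, 7, 3]
`a.append(221)` → a = [4, 7, 2, 7, 3, 221]
`print(a)` → prints [4, 7, 2, 7, 3, 221]
`print(b)` → prints [4, 7, 2, 7, 3]

Answer:
[4, 7, 2, 7, 3, 221]
[4, 7, 2, 7, 3]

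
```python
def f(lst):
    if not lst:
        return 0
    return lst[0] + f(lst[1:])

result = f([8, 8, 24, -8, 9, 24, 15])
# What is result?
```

8 + 8 + 24 + (-8) + 9 + 24 + 15 + 0 = 80

Answer: 80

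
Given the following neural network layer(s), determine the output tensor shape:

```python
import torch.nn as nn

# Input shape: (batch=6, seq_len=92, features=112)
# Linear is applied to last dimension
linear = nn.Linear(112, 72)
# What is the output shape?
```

Input: (6, 92, 112) -> Output: (6, 92, 72)

Answer: (6, 92, 72)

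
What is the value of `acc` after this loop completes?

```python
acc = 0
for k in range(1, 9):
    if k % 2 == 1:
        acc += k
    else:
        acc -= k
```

Add odd, subtract even
`acc` takes the values: 0 → 1 → -1 → 2 → -2 → 3 → -3 → 4 → -4

Answer: -4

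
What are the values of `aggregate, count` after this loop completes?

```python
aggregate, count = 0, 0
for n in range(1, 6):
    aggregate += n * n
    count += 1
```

Sum of squares and count
`aggregate, count` takes the values: (0, 0) → (1, 0) → (1, 1) → (5, 1) → (5, 2) → (14, 2) → (14, 3) → (30, 3) → (30, 4) → (55, 4) → (55, 5)

Answer: 55, 5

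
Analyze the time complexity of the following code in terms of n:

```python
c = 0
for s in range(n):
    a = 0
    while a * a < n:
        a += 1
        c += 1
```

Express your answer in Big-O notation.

Each loop level contributes: n × √n. Multiplying the contributions gives O(n√n).

Answer: O(n√n)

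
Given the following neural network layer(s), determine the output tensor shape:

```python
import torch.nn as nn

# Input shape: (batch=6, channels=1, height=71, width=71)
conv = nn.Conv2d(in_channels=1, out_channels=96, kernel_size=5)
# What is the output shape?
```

Input: (6, 1, 71, 71) -> Output: (6, 96, 67, 67)

Answer: (6, 96, 67, 67)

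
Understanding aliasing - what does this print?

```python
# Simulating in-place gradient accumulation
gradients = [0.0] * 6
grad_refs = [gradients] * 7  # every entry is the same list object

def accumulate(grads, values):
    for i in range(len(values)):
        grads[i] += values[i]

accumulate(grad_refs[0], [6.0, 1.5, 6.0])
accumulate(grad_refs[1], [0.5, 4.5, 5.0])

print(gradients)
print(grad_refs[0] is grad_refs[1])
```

Key concept: gradient accumulation aliasing.
Step by step:
`gradients = [0.0] * 6` → gradients = [0.0, 0.0, 0.0, 0.0, 0.0, 0.0]
`grad_refs = [gradients] * 7` → grad_refs = [[0.0, 0.0, 0.0, 0.0, 0.0, 0.0], [0.0, 0.0, 0.0, 0.0, 0.0, 0.0], [0.0, 0.0, 0.0, 0.0, 0.0, 0.0], [0.0, 0.0, 0.0, 0.0, 0.0, 0.0], [0.0, 0.0, 0.0, 0.0, 0.0, 0.0], [0.0, 0.0, 0.0, 0.0, 0.0, 0.0], [0.0, 0.0, 0.0, 0.0, 0.0, 0.0]]
`accumulate(grad_refs[0], [6.0, 1.5, 6.0])` → gradients = [6.0, 1.5, 6.0, 0.0, 0.0, 0.0]; grad_refs = [[6.0, 1.5, 6.0, 0.0, 0.0, 0.0], [6.0, 1.5, 6.0, 0.0, 0.0, 0.0], [6.0, 1.5, 6.0, 0.0, 0.0, 0.0], [6.0, 1.5, 6.0, 0.0, 0.0, 0.0], [6.0, 1.5, 6.0, 0.0, 0.0, 0.0], [6.0, 1.5, 6.0, 0.0, 0.0, 0.0], [6.0, 1.5, 6.0, 0.0, 0.0, 0.0]]
`accumulate(grad_refs[1], [0.5, 4.5, 5.0])` → gradients = [6.5, 6.0, 11.0, 0.0, 0.0, 0.0]; grad_refs = [[6.5, 6.0, 11.0, 0.0, 0.0, 0.0], [6.5, 6.0, 11.0, 0.0, 0.0, 0.0], [6.5, 6.0, 11.0, 0.0, 0.0, 0.0], [6.5, 6.0, 11.0, 0.0, 0.0, 0.0], [6.5, 6.0, 11.0, 0.0, 0.0, 0.0], [6.5, 6.0, 11.0, 0.0, 0.0, 0.0], [6.5, 6.0, 11.0, 0.0, 0.0, 0.0]]
`print(gradients)` → prints [6.5, 6.0, 11.0, 0.0, 0.0, 0.0]
`print(grad_refs[0] is grad_refs[1])` → prints True

Answer:
[6.5, 6.0, 11.0, 0.0, 0.0, 0.0]
True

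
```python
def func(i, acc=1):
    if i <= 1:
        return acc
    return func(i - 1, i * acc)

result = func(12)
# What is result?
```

Accumulator trace (n, acc): (12, 1) -> (11, 12) -> (10, 132) -> (9, 1320) -> (8, 11880) -> (7, 95040) -> (6, 665280) -> (5, 3991680) -> (4, 19958400) -> (3, 79833600) -> (2, 239500800) -> (1, 479001600) -> return 479001600

Answer: 479001600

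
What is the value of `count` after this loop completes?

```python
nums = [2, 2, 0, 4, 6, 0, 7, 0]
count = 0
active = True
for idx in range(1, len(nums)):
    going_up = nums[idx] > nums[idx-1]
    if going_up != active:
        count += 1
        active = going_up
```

Count direction changes in [2, 2, 0, 4, 6, 0, 7, 0]
`count` takes the values: 0 → 1 → 2 → 3 → 4 → 5

Answer: 5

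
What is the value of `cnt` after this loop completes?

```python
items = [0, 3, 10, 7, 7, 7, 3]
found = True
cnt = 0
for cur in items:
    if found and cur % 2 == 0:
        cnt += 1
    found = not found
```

Count even values at even positions
`cnt` takes the values: 0 → 1 → 2

Answer: 2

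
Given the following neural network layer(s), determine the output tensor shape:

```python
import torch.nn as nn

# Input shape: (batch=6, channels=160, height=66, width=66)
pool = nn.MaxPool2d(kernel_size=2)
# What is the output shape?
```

Input: (6, 160, 66, 66) -> Output: (6, 160, 33, 33)

Answer: (6, 160, 33, 33)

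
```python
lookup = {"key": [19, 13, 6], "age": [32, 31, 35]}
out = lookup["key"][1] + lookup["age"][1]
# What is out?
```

Trace:
`lookup = {"key": [19, 13, 6], "age": [32, 31, 35]}` → lookup = {'key': [19, 13, 6], 'age': [32, 31, 35]}
`out = lookup["key"][1] + lookup["age"][1]` → out = 44
So out = 44

Answer: 44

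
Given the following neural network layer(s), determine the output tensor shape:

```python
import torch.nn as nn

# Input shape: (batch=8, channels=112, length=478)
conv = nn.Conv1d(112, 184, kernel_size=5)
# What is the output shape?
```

Input: (8, 112, 478) -> Output: (8, 184, 474)

Answer: (8, 184, 474)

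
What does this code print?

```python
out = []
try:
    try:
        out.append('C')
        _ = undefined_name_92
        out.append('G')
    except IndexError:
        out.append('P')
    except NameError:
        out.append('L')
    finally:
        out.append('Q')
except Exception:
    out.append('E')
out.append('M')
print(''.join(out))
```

Execution trace: 'C' (inner try body) → 'L' (inner except NameError) → 'Q' (inner finally) → 'M' (after the try/except). Output: CLQM

Answer: CLQM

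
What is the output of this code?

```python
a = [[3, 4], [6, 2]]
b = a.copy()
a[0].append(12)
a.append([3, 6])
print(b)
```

Key concept: shallow copy with nested lists.
Step by step:
`a = [[3, 4], [6, 2]]` → a = [[3, 4], [6, 2]]
`b = a.copy()` → b = [[3, 4], [6, 2]]
`a[0].append(12)` → a = [[3, 4, 12], [6, 2]]; b = [[3, 4, 12], [6, 2]]
`a.append([3, 6])` → a = [[3, 4, 12], [6, 2], [3, 6]]
`print(b)` → prints [[3, 4, 12], [6, 2]]

Answer: [[3, 4, 12], [6, 2]]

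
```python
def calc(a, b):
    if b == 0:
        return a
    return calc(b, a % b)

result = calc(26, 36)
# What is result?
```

calc(26, 36) -> calc(36, 26) -> calc(26, 10) -> calc(10, 6) -> calc(6, 4) -> calc(4, 2) -> calc(2, 0) -> 2

Answer: 2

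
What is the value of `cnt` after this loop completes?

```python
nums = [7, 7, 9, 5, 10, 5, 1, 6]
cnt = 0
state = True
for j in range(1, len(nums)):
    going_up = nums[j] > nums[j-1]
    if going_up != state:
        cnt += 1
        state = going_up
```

Count direction changes in [7, 7, 9, 5, 10, 5, 1, 6]
`cnt` takes the values: 0 → 1 → 2 → 3 → 4 → 5 → 6

Answer: 6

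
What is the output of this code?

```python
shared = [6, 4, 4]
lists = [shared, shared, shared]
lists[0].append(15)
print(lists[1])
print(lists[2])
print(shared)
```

Key concept: list of same reference.
Step by step:
`shared = [6, 4, 4]` → shared = [6, 4, 4]
`lists = [shared, shared, shared]` → lists = [[6, 4, 4], [6, 4, 4], [6, 4, 4]]
`lists[0].append(15)` → shared = [6, 4, 4, 15]; lists = [[6, 4, 4, 15], [6, 4, 4, 15], [6, 4, 4, 15]]
`print(lists[1])` → prints [6, 4, 4, 15]
`print(lists[2])` → prints [6, 4, 4, 15]
`print(shared)` → prints [6, 4, 4, 15]

Answer:
[6, 4, 4, 15]
[6, 4, 4, 15]
[6, 4, 4, 15]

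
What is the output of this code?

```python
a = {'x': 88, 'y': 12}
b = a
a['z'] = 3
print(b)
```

Key concept: dict aliasing.
Step by step:
`a = {'x': 88, 'y': 12}` → a = {'x': 88, 'y': 12}
`b = a` → b = {'x': 88, 'y': 12} (same object as a)
`a['z'] = 3` → a = {'x': 88, 'y': 12, 'z': 3} (same object as b); b = {'x': 88, 'y': 12, 'z': 3} (same object as a)
`print(b)` → prints {'x': 88, 'y': 12, 'z': 3}

Answer: {'x': 88, 'y': 12, 'z': 3}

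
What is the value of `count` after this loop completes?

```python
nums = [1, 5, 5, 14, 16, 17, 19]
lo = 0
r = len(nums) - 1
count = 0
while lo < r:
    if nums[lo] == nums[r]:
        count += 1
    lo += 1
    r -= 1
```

Count matching pairs from ends
`count` takes the values: 0

Answer: 0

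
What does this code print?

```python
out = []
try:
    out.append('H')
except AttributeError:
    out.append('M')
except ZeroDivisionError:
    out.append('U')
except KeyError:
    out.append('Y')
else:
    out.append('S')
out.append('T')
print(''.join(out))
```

Execution trace: 'H' (try body, no exception) → 'S' (else) → 'T' (after the try/except). Output: HST

Answer: HST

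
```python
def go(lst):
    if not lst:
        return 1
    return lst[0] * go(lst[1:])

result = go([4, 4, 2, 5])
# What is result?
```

Product over [4, 4, 2, 5] = 4 * 4 * 2 * 5 = 160

Answer: 160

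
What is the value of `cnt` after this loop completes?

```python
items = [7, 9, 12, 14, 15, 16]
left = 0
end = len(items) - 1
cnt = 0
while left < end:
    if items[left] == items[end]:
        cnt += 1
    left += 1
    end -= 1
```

Count matching pairs from ends
`cnt` takes the values: 0

Answer: 0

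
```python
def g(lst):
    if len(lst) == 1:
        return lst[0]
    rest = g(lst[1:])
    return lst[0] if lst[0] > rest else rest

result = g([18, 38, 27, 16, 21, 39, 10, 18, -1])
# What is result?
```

Recursive max over [18, 38, 27, 16, 21, 39, 10, 18, -1] = 39

Answer: 39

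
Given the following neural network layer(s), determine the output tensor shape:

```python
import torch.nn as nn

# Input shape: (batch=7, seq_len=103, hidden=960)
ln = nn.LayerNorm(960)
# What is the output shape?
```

Input: (7, 103, 960) -> Output: (7, 103, 960)

Answer: (7, 103, 960)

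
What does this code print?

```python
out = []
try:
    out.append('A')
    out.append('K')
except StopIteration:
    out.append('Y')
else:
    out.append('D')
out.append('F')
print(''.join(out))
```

Execution trace: 'A' (try body) → 'K' (try body, no exception) → 'D' (else) → 'F' (after the try/except). Output: AKDF

Answer: AKDF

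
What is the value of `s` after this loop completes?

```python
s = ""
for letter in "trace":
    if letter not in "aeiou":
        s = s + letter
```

Remove vowels from 'trace'
`s` takes the values: "" → "t" → "tr" → "trc"

Answer: "trc"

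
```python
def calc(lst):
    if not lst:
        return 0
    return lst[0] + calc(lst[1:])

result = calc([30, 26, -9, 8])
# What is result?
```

30 + 26 + (-9) + 8 + 0 = 55

Answer: 55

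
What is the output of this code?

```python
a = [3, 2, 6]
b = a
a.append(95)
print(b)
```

Key concept: basic list aliasing.
Step by step:
`a = [3, 2, 6]` → a = [3, 2, 6]
`b = a` → b = [3, 2, 6] (same object as a)
`a.append(95)` → a = [3, 2, 6, 95] (same object as b); b = [3, 2, 6, 95] (same object as a)
`print(b)` → prints [3, 2, 6, 95]

Answer: [3, 2, 6, 95]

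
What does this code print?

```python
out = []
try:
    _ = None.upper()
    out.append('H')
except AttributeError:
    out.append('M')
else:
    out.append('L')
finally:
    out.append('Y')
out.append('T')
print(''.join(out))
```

Execution trace: 'M' (except AttributeError) → 'Y' (finally) → 'T' (after the try/except). Output: MYT

Answer: MYT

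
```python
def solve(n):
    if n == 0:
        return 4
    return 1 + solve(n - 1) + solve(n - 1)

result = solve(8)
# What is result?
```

solve(n) = 1 + 2·solve(n-1), solve(0)=4. Closed form: (4+1)·2^8 - 1 = 1279.

Answer: 1279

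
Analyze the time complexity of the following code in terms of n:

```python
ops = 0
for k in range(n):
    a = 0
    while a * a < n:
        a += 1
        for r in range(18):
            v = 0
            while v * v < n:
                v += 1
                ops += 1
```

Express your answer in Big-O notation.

Each loop level contributes: n × √n × 1 × √n. Multiplying the contributions gives O(n^2).

Answer: O(n^2)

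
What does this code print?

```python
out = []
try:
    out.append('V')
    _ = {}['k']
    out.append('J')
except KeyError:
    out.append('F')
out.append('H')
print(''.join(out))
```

Execution trace: 'V' (try body) → 'F' (except KeyError) → 'H' (after the try/except). Output: VFH

Answer: VFH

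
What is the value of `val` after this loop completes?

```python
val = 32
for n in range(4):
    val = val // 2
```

Halve 4 times: 32 // 2^4 = 2
`val` takes the values: 32 → 16 → 8 → 4 → 2

Answer: 2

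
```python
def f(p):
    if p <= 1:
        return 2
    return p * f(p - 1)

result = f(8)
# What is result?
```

f(8) = 8 * 7 * 6 * 5 * 4 * 3 * 2 * 2 = 80640

Answer: 80640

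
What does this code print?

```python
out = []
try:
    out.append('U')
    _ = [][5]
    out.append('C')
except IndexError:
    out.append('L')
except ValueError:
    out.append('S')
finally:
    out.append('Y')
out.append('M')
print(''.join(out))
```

Execution trace: 'U' (try body) → 'L' (except IndexError) → 'Y' (finally) → 'M' (after the try/except). Output: ULYM

Answer: ULYM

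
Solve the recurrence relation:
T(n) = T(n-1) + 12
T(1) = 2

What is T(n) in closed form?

Unrolling: T(n) = T(1) + 12·(n-1) = 2 + 12(n-1) = 12n - 10.

Answer: T(n) = 12n - 10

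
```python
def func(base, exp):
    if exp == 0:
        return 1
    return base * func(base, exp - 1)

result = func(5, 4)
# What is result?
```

func(5, 4) = 5 * 5 * 5 * 5 = 625

Answer: 625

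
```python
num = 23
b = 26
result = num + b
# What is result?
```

Trace:
`num = 23` → num = 23
`b = 26` → b = 26
`result = num + b` → result = 49
So result = 49

Answer: 49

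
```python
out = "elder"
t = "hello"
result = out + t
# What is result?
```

Trace:
`out = "elder"` → out = 'elder'
`t = "hello"` → t = 'hello'
`result = out + t` → result = 'elderhello'
So result = 'elderhello'

Answer: 'elderhello'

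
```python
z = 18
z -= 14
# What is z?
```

Trace:
`z = 18` → z = 18
`z -= 14` → z = 4
So z = 4

Answer: 4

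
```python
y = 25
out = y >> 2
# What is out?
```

Trace:
`y = 25` → y = 25
`out = y >> 2` → out = 6
So out = 6

Answer: 6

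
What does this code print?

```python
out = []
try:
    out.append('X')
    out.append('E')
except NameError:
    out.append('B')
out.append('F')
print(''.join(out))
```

Execution trace: 'X' (try body) → 'E' (try body, no exception) → 'F' (after the try/except). Output: XEF

Answer: XEF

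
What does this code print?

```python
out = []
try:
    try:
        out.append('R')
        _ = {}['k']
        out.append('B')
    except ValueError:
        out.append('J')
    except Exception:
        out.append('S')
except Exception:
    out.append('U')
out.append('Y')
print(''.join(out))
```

Execution trace: 'R' (inner try body) → 'S' (inner except Exception) → 'Y' (after the try/except). Output: RSY

Answer: RSY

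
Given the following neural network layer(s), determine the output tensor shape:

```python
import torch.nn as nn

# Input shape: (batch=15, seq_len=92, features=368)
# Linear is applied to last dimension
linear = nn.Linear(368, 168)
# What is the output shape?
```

Input: (15, 92, 368) -> Output: (15, 92, 168)

Answer: (15, 92, 168)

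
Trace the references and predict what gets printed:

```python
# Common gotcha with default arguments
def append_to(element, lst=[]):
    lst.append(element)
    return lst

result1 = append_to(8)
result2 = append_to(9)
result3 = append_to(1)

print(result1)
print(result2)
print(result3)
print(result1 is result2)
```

Key concept: mutable default argument gotcha.
Step by step:
`result1 = append_to(8)` → result1 = [8]
`result2 = append_to(9)` → result1 = [8, 9] (same object as result2); result2 = [8, 9] (same object as result1)
`result3 = append_to(1)` → result1 = [8, 9, 1] (same object as result2, result3); result2 = [8, 9, 1] (same object as result1, result3); result3 = [8, 9, 1] (same object as result1, result2)
`print(result1)` → prints [8, 9, 1]
`print(result2)` → prints [8, 9, 1]
`print(result3)` → prints [8, 9, 1]
`print(result1 is result2)` → prints True

Answer:
[8, 9, 1]
[8, 9, 1]
[8, 9, 1]
True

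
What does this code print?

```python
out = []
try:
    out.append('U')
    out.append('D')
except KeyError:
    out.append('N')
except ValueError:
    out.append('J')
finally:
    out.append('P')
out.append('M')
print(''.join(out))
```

Execution trace: 'U' (try body) → 'D' (try body, no exception) → 'P' (finally) → 'M' (after the try/except). Output: UDPM

Answer: UDPM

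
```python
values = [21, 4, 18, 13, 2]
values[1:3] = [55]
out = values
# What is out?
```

Trace:
`values = [21, 4, 18, 13, 2]` → values = [21, 4, 18, 13, 2]
`values[1:3] = [55]` → values = [21, 55, 13, 2]
`out = values` → out = [21, 55, 13, 2]
So out = [21, 55, 13, 2]

Answer: [21, 55, 13, 2]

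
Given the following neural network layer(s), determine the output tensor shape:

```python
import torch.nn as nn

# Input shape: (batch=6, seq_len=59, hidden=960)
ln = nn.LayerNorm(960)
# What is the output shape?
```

Input: (6, 59, 960) -> Output: (6, 59, 960)

Answer: (6, 59, 960)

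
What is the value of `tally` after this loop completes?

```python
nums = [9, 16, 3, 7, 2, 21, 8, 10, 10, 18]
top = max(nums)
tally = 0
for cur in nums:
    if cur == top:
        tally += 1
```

Count of max value 21 in [9, 16, 3, 7, 2, 21, 8, 10, 10, 18]
`tally` takes the values: 0 → 1

Answer: 1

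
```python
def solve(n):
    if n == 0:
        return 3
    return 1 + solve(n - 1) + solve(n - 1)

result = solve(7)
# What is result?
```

solve(n) = 1 + 2·solve(n-1), solve(0)=3. Closed form: (3+1)·2^7 - 1 = 511.

Answer: 511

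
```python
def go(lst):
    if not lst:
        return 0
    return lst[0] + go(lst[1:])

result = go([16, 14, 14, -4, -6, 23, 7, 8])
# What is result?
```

16 + 14 + 14 + (-4) + (-6) + 23 + 7 + 8 + 0 = 72

Answer: 72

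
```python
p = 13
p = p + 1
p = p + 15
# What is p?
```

Trace:
`p = 13` → p = 13
`p = p + 1` → p = 14
`p = p + 15` → p = 29
So p = 29

Answer: 29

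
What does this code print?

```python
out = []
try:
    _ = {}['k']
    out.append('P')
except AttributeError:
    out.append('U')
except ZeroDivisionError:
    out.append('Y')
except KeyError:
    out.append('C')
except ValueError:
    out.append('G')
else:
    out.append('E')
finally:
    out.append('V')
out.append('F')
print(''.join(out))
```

Execution trace: 'C' (except KeyError) → 'V' (finally) → 'F' (after the try/except). Output: CVF

Answer: CVF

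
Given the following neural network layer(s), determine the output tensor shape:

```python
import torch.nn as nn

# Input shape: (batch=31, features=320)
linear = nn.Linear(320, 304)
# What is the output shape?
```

Input: (31, 320) -> Output: (31, 304)

Answer: (31, 304)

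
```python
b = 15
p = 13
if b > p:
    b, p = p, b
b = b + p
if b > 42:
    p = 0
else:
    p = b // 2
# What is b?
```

Trace:
`b = 15` → b = 15
`p = 13` → p = 13
`if b > p: ...` → b > p is True → b = 13; p = 15
`b = b + p` → b = 28
`if b > 42: ...` → b > 42 is False, take else branch → p = 14
So b = 28

Answer: 28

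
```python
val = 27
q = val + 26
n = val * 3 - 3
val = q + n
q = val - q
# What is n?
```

Trace:
`val = 27` → val = 27
`q = val + 26` → q = 53
`n = val * 3 - 3` → n = 78
`val = q + n` → val = 131
`q = val - q` → q = 78
So n = 78

Answer: 78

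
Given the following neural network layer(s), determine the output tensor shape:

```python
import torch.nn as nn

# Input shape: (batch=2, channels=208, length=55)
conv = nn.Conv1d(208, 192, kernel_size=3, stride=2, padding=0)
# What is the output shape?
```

Input: (2, 208, 55) -> Output: (2, 192, 27)

Answer: (2, 192, 27)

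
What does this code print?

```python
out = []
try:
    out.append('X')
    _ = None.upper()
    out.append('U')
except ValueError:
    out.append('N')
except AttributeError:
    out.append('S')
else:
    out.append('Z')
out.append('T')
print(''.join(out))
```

Execution trace: 'X' (try body) → 'S' (except AttributeError) → 'T' (after the try/except). Output: XST

Answer: XST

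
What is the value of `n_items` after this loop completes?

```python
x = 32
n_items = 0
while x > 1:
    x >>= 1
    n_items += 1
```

Count right shifts until 1
`n_items` takes the values: 0 → 1 → 2 → 3 → 4 → 5

Answer: 5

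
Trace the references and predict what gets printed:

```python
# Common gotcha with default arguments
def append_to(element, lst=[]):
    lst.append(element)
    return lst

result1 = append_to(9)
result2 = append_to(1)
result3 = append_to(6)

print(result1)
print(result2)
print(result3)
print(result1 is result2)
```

Key concept: mutable default argument gotcha.
Step by step:
`result1 = append_to(9)` → result1 = [9]
`result2 = append_to(1)` → result1 = [9, 1] (same object as result2); result2 = [9, 1] (same object as result1)
`result3 = append_to(6)` → result1 = [9, 1, 6] (same object as result2, result3); result2 = [9, 1, 6] (same object as result1, result3); result3 = [9, 1, 6] (same object as result1, result2)
`print(result1)` → prints [9, 1, 6]
`print(result2)` → prints [9, 1, 6]
`print(result3)` → prints [9, 1, 6]
`print(result1 is result2)` → prints True

Answer:
[9, 1, 6]
[9, 1, 6]
[9, 1, 6]
True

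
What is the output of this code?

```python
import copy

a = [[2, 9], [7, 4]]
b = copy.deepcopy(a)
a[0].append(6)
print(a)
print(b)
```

Key concept: deep copy is fully independent.
Step by step:
`a = [[2, 9], [7, 4]]` → a = [[2, 9], [7, 4]]
`b = copy.deepcopy(a)` → b = [[2, 9], [7, 4]]
`a[0].append(6)` → a = [[2, 9, 6], [7, 4]]
`print(a)` → prints [[2, 9, 6], [7, 4]]
`print(b)` → prints [[2, 9], [7, 4]]

Answer:
[[2, 9, 6], [7, 4]]
[[2, 9], [7, 4]]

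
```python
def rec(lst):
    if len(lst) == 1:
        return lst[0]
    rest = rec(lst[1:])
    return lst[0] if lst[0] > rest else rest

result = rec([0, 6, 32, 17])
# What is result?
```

Recursive max over [0, 6, 32, 17] = 32

Answer: 32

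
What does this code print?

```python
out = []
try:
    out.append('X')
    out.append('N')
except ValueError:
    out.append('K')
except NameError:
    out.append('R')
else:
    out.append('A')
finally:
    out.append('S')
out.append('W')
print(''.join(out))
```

Execution trace: 'X' (try body) → 'N' (try body, no exception) → 'A' (else) → 'S' (finally) → 'W' (after the try/except). Output: XNASW

Answer: XNASW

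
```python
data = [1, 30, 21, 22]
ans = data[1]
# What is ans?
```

Trace:
`data = [1, 30, 21, 22]` → data = [1, 30, 21, 22]
`ans = data[1]` → ans = 30
So ans = 30

Answer: 30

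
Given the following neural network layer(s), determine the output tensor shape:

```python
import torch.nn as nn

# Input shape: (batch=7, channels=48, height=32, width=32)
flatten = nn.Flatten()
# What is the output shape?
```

Input: (7, 48, 32, 32) -> Output: (7, 49152)

Answer: (7, 49152)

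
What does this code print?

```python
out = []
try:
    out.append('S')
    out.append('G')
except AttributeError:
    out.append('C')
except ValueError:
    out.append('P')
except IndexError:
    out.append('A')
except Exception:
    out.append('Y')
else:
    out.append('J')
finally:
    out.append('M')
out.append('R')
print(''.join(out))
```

Execution trace: 'S' (try body) → 'G' (try body, no exception) → 'J' (else) → 'M' (finally) → 'R' (after the try/except). Output: SGJMR

Answer: SGJMR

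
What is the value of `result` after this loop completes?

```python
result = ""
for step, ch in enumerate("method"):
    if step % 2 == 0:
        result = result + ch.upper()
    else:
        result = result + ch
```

Uppercase even positions in 'method'
`result` takes the values: "" → "M" → "Me" → "MeT" → "MeTh" → "MeThO" → "MeThOd"

Answer: "MeThOd"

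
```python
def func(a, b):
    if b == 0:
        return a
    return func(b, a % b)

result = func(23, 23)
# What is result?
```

func(23, 23) -> func(23, 0) -> 23

Answer: 23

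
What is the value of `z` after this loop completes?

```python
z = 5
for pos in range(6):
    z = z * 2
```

Multiply by 2, 6 times: 5 * 2^6 = 320
`z` takes the values: 5 → 10 → 20 → 40 → 80 → 160 → 320

Answer: 320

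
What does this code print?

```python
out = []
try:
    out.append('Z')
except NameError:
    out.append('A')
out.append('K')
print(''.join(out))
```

Execution trace: 'Z' (try body, no exception) → 'K' (after the try/except). Output: ZK

Answer: ZK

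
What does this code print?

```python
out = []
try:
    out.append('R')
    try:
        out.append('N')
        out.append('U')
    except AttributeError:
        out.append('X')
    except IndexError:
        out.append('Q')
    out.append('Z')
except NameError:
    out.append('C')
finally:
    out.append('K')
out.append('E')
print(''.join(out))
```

Execution trace: 'R' (try body) → 'N' (inner try body) → 'U' (inner try body, no exception) → 'Z' (try body, no exception) → 'K' (finally) → 'E' (after the try/except). Output: RNUZKE

Answer: RNUZKE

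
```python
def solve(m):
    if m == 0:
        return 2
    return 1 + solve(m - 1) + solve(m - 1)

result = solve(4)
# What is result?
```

solve(m) = 1 + 2·solve(m-1), solve(0)=2. Closed form: (2+1)·2^4 - 1 = 47.

Answer: 47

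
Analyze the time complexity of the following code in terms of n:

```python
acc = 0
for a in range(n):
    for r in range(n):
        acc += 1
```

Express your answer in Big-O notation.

Each loop level contributes: n × n. Multiplying the contributions gives O(n^2).

Answer: O(n^2)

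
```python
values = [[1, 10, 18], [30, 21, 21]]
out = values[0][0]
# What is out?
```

Trace:
`values = [[1, 10, 18], [30, 21, 21]]` → values = [[1, 10, 18], [30, 21, 21]]
`out = values[0][0]` → out = 1
So out = 1

Answer: 1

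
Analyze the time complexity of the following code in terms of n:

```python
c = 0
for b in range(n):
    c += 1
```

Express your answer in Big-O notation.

Each loop level contributes: n. Multiplying the contributions gives O(n).

Answer: O(n)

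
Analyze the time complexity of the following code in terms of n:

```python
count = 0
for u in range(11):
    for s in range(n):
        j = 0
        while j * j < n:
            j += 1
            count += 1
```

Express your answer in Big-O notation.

Each loop level contributes: 1 × n × √n. Multiplying the contributions gives O(n√n).

Answer: O(n√n)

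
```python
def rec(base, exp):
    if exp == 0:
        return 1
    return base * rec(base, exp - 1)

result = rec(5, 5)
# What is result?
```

rec(5, 5) = 5 * 5 * 5 * 5 * 5 = 3125

Answer: 3125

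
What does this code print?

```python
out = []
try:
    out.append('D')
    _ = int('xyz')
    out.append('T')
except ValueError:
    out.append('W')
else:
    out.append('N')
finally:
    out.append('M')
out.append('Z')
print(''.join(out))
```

Execution trace: 'D' (try body) → 'W' (except ValueError) → 'M' (finally) → 'Z' (after the try/except). Output: DWMZ

Answer: DWMZ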